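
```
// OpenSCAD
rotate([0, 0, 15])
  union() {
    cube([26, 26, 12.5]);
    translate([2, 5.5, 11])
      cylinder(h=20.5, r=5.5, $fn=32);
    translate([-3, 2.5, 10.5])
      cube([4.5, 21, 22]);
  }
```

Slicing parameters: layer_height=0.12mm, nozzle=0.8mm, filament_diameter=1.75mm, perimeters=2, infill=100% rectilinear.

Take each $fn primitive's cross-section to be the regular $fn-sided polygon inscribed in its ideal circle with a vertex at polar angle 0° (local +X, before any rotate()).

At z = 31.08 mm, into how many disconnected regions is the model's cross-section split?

At z = 31.08 mm: the cube is absent (z outside [0, 12.5]); the r=5.5 cylinder at (2, 5.5) gives a regular 32-gon of circumradius 5.5 (constant along its height); the 4.5×21 cube at (-3, 2.5) contributes its full rectangle; Combining (union): the regions partially overlap (shared area 33.49 mm²), so overlapping operands fuse into one piece — 1 connected region; (rotated 15° about Z; rotation is an isometry so areas/perimeters/island counts are preserved). The result has 1 disconnected region.

1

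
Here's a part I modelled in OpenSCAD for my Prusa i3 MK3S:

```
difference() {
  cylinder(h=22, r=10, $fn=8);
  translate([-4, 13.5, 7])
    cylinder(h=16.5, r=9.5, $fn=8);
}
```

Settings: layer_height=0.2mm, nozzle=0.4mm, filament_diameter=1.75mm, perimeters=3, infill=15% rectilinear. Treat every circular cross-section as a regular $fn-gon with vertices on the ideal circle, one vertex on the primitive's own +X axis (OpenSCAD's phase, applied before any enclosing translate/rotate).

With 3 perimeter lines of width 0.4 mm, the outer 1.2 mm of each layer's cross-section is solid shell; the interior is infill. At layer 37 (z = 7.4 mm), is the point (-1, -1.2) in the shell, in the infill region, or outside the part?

infill

At z = 7.4 mm: the r=10 cylinder contributes a regular 8-gon of circumradius 10; the r=9.5 cylinder at (-4, 13.5) contributes a regular 8-gon of circumradius 9.5; Subtracting the remaining from the first: starting from the r=10 cylinder, the r=9.5 cylinder at (-4, 13.5) partially overlaps it — only the 36.89 mm² overlap (of its 255.27 mm²) is removed, clipping the outline — 1 connected region. Overall, the cross-section is a single solid region. The nearest boundary edge runs (-4.00, 4.00)→(2.72, 6.78); distance from the point to it = 5.95 mm. The point is inside the cross-section and 5.95 mm from the nearest boundary — more than the 1.2 mm shell width (3 × 0.4), so it's in the infill interior.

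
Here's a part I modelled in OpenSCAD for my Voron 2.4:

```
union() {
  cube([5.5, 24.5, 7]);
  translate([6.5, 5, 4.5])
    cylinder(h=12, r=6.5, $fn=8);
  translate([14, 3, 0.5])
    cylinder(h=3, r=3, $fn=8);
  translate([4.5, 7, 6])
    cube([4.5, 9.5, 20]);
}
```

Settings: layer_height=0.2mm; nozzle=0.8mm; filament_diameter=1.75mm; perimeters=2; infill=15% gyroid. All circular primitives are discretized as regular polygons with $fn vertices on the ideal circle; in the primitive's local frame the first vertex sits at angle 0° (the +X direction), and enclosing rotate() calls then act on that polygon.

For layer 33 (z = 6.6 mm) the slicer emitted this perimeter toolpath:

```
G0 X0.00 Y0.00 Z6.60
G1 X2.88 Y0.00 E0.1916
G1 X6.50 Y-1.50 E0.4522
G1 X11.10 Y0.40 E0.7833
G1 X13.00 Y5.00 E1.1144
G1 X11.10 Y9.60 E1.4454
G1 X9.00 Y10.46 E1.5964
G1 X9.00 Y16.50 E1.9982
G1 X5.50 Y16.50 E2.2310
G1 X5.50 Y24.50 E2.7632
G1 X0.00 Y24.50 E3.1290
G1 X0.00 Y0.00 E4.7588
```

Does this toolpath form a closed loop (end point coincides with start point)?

yes

Start point (G0): (0.00, 0.00). End point (last G1): the path returns to the start — closed.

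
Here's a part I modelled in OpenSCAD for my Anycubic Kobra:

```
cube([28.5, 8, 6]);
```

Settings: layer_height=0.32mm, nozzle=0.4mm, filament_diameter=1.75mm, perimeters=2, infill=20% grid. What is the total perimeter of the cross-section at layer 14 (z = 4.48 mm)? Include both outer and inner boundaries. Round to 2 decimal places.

At z = 4.48 mm: the 28.5×8 cube contributes its full rectangle (perimeter 73.00 mm). Overall, the cross-section is a single solid region. Total boundary length (outer) = 73.00 mm.

73.00 mm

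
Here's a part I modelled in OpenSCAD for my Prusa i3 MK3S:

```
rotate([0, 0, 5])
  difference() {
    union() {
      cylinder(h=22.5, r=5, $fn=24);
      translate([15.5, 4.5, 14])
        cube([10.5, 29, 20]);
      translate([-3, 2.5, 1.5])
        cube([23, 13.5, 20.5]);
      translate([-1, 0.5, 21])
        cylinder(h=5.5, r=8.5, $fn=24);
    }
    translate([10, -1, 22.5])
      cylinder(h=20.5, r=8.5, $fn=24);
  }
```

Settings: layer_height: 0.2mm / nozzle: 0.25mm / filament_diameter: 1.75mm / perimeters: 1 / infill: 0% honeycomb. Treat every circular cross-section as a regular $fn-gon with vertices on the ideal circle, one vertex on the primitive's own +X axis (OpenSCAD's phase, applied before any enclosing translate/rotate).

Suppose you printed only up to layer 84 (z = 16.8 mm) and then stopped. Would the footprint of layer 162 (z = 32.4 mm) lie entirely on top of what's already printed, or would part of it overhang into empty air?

entirely on top

Compare the two slices. At z = 16.8: the cylinder: section is a regular 24-gon, circumradius r=5 (area = (24/2)·5.000²·sin(360°/24) = 77.65 mm²); the 10.5×29 cube at (15.5, 4.5) contributes its full rectangle (area 304.50 mm²); the 23×13.5 cube at (-3, 2.5) contributes its full rectangle (area 310.50 mm²); the cylinder at (-1, 0.5) does not reach this height (z outside [21, 26.5]); Combining (union): the regions partially overlap — summed areas 692.65 mm² minus the doubly-counted overlap 65.73 mm² gives 626.92 mm² — area = 626.92 mm²; the cylinder at (10, -1) is absent (z outside [22.5, 43]); Subtracting the remaining from the first: none of the subtracted shapes is present at this height, so the result so far is unchanged — area = 626.92 mm²; (rotated 5° about Z; rotation is an isometry so areas/perimeters/island counts are preserved). At z = 32.4: the cylinder is not intersected at this z (z outside [0, 22.5]); the 10.5×29 cube at (15.5, 4.5) contributes its full rectangle (area 304.50 mm²); the cube at (-3, 2.5) is absent (z outside [1.5, 22]); the cylinder at (-1, 0.5) does not reach this height (z outside [21, 26.5]); Taking the union: only the 10.5×29 cube at (15.5, 4.5) is present, so the union is just that shape — area = 304.50 mm²; the cylinder at (10, -1): section is a regular 24-gon, circumradius r=8.5 (area = (24/2)·8.500²·sin(360°/24) = 224.40 mm²); Taking the first minus the rest: starting from the result so far (304.50 mm²), the r=8.5 cylinder at (10, -1) partially overlaps it — only the 0.46 mm² overlap (of its 224.40 mm²) is removed, clipping the outline — area = 304.04 mm²; (rotated 5° about Z; rotation is an isometry so areas/perimeters/island counts are preserved). Checking containment: the cross-section at z = 32.4 is a subset of the cross-section at z = 16.8.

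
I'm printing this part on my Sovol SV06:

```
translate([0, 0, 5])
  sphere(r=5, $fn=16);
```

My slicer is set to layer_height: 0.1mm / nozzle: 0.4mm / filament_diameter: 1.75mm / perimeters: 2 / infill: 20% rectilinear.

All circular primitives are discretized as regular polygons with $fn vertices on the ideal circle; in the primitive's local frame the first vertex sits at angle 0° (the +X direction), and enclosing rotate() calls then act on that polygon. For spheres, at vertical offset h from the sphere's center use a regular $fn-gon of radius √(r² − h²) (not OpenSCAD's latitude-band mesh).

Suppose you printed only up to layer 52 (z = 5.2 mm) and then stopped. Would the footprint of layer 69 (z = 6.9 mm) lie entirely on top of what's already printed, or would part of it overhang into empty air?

Compare the two slices. At z = 5.2: the r=5 sphere contributes a regular 16-gon of circumradius √(5²−0.2²) = 4.996 (area = (16/2)·4.996²·sin(360°/16) = 76.41 mm²). At z = 6.9: the r=5 sphere contributes a regular 16-gon of circumradius √(5²−1.9²) = 4.625 (area = (16/2)·4.625²·sin(360°/16) = 65.48 mm²). Checking containment: the cross-section at z = 6.9 is a subset of the cross-section at z = 5.2.

entirely on top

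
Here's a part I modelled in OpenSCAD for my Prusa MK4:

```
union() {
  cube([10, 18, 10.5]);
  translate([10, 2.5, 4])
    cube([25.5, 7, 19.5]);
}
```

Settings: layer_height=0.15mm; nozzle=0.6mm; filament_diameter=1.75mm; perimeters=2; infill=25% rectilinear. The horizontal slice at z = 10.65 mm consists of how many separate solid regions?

1

At z = 10.65 mm: the cube does not reach this height (z outside [0, 10.5]); the cube at (10, 2.5) (footprint 25.5×7) is included at this height; Taking the union: only the 25.5×7 cube at (10, 2.5) is present, so the union is just that shape — 1 connected region. The result has 1 disconnected region.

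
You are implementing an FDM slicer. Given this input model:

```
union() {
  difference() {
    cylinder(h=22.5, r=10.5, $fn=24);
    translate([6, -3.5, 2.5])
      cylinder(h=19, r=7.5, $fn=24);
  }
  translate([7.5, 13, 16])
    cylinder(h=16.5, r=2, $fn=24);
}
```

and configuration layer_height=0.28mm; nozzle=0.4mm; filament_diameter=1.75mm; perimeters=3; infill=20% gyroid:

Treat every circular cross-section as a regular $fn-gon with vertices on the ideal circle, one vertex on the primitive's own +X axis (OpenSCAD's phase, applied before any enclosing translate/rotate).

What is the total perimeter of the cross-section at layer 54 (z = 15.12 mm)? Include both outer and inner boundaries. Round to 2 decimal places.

73.69 mm

At z = 15.12 mm: the cylinder: section is a regular 24-gon, circumradius r=10.5 (perimeter = 2·24·10.500·sin(180°/24) = 65.79 mm); the r=7.5 cylinder at (6, -3.5) contributes a regular 24-gon of circumradius 7.5 (perimeter = 2·24·7.500·sin(180°/24) = 46.99 mm); Taking the first minus the rest: starting from the r=10.5 cylinder, the r=7.5 cylinder at (6, -3.5) partially overlaps it — only the 124.98 mm² overlap (of its 174.70 mm²) is removed, clipping the outline — boundary = 73.69 mm; the cylinder at (7.5, 13) is not intersected at this z (z outside [16, 32.5]); Combining (union): only the result so far is present, so the union is just that shape — boundary = 73.69 mm. Overall, the cross-section is a single solid region. Total boundary length (outer) = 73.69 mm.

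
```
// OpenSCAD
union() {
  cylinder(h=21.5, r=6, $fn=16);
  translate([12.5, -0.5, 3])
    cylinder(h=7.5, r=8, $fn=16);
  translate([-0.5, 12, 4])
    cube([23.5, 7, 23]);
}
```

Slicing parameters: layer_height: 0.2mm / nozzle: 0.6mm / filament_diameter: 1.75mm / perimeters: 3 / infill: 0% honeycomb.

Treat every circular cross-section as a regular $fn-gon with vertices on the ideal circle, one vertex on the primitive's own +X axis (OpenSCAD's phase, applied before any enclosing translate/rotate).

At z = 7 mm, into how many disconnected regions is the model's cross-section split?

2

At z = 7 mm: the r=6 cylinder gives a regular 16-gon of circumradius 6 (constant along its height); the cylinder at (12.5, -0.5): section is a regular 16-gon, circumradius r=8; the cube at (-0.5, 12) is present — its section is the full 23.5×7 rectangle; Merging all regions: the regions partially overlap (shared area 5.14 mm²), so overlapping operands fuse into one piece — 2 connected regions. The result has 2 disconnected regions.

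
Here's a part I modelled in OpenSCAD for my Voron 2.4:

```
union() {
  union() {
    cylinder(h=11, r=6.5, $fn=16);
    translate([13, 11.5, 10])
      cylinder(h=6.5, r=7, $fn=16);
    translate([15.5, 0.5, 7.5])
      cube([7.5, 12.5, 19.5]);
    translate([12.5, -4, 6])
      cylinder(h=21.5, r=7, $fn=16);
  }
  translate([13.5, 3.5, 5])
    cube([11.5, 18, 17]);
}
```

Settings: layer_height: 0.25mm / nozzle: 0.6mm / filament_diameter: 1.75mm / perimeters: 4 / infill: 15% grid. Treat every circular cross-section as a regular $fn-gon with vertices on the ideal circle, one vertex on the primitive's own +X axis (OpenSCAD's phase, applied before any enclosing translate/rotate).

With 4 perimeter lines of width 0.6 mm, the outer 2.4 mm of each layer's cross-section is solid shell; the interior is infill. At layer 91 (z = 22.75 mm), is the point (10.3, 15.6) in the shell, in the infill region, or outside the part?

outside

At z = 22.75 mm: the cylinder does not reach this height (z outside [0, 11]); the cylinder at (13, 11.5) does not reach this height (z outside [10, 16.5]); the 7.5×12.5 cube at (15.5, 0.5) contributes its full rectangle; the r=7 cylinder at (12.5, -4) gives a regular 16-gon of circumradius 7 (constant along its height); Merging all regions: the regions partially overlap (shared area 2.21 mm²), so overlapping operands fuse into one piece — 1 connected region; the cube at (13.5, 3.5) is not intersected at this z (z outside [5, 22]); Merging all regions: only that combined region is present, so the union is just that shape — 1 connected region. Overall, the cross-section is a single solid region. The nearest boundary edge runs (15.50, 2.25)→(15.50, 13.00); distance from the point to it = 5.81 mm. The point is not inside any of the regions above, so it lies outside the cross-section (5.81 mm from the nearest boundary).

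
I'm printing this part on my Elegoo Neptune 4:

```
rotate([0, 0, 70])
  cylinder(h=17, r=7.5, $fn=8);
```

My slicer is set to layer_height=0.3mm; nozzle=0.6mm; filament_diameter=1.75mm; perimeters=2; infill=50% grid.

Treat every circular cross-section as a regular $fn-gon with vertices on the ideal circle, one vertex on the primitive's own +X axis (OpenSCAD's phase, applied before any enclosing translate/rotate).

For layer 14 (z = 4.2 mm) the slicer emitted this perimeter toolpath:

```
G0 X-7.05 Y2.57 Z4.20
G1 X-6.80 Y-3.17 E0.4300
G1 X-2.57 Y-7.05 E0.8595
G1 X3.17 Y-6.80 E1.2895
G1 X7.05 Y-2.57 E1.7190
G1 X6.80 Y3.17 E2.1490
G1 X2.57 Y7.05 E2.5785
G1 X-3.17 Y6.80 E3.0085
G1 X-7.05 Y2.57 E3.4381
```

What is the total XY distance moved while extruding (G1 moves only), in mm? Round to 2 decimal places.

Sum the Euclidean lengths of each G1 segment: total = 45.94 mm.

45.94 mm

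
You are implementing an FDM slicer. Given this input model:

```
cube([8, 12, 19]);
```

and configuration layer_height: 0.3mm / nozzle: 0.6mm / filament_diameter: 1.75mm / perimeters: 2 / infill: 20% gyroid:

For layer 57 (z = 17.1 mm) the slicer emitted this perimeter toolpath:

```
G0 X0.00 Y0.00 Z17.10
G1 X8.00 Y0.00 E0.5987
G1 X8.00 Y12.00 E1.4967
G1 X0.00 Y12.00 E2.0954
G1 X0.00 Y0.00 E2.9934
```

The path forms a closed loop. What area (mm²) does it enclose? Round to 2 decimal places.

96.00 mm²

Apply the shoelace formula to the sequence of (X, Y) vertices; enclosed area = 96.00 mm².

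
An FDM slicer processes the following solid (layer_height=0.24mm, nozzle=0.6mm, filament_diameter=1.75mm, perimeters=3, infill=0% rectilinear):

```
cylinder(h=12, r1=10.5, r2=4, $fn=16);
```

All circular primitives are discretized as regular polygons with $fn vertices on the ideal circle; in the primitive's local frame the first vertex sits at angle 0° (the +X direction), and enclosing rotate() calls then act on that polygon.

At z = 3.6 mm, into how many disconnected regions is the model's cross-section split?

1

At z = 3.6 mm: the cone: at t=0.300 of its height the radius interpolates to r₁+(r₂−r₁)t = 8.550, giving a regular 16-gon of that circumradius. The result has 1 disconnected region.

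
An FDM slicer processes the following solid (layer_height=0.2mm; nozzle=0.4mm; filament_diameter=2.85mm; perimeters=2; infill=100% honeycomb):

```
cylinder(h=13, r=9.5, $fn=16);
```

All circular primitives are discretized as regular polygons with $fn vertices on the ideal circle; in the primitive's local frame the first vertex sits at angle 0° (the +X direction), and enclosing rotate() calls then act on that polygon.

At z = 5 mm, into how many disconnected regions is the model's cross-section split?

1

At z = 5 mm: the r=9.5 cylinder gives a regular 16-gon of circumradius 9.5 (constant along its height). The result has 1 disconnected region.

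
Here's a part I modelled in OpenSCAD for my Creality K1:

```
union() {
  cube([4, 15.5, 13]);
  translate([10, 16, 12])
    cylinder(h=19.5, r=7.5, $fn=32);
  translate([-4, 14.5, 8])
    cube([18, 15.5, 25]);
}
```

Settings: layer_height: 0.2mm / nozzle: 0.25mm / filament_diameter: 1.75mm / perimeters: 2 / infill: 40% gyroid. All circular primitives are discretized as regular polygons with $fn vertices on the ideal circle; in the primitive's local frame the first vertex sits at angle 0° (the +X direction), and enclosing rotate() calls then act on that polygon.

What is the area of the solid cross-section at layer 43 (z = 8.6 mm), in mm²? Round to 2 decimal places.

At z = 8.6 mm: the 4×15.5 cube contributes its full rectangle (area 62.00 mm²); the cylinder at (10, 16) does not reach this height (z outside [12, 31.5]); the 18×15.5 cube at (-4, 14.5) contributes its full rectangle (area 279.00 mm²); Combining (union): the regions partially overlap — summed areas 341.00 mm² minus the doubly-counted overlap 4.00 mm² gives 337.00 mm² — area = 337.00 mm². Overall, the cross-section is a single solid region. Net area = 337.00 mm².

337.00 mm²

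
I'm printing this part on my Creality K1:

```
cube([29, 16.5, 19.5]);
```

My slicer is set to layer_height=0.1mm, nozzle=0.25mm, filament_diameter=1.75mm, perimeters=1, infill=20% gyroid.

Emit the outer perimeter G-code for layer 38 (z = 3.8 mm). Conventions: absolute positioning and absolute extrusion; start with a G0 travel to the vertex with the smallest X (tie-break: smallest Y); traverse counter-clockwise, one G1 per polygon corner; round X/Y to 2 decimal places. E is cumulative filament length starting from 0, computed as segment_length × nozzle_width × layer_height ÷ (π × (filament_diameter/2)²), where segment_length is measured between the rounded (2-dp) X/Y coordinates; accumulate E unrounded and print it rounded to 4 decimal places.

At z = 3.8 mm: the 29×16.5 cube contributes its full rectangle. The outline is a single polygon with 4 vertices. Extrusion per mm of travel: 0.25 × 0.1 / (π × 0.875²) = 0.010394. Accumulating E over each segment gives final E = 0.9458.

G0 X0.00 Y0.00 Z3.80
G1 X29.00 Y0.00 E0.3014
G1 X29.00 Y16.50 E0.4729
G1 X0.00 Y16.50 E0.7743
G1 X0.00 Y0.00 E0.9458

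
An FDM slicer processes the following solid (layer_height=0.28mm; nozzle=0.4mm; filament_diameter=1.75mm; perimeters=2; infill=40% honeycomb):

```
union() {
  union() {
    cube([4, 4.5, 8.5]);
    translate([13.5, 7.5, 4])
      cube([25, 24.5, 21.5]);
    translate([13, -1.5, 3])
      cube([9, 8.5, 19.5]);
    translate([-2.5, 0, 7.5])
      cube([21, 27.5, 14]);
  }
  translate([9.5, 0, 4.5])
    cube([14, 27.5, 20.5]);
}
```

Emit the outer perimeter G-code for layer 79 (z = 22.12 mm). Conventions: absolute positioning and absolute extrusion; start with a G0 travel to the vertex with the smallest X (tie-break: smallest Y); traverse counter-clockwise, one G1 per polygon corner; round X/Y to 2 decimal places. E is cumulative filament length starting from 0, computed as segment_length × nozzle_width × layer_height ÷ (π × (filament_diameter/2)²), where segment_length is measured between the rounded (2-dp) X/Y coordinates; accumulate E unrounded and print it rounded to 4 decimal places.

G0 X9.50 Y0.00 Z22.12
G1 X13.00 Y0.00 E0.1630
G1 X13.00 Y-1.50 E0.2328
G1 X22.00 Y-1.50 E0.6519
G1 X22.00 Y0.00 E0.7217
G1 X23.50 Y0.00 E0.7916
G1 X23.50 Y7.50 E1.1408
G1 X38.50 Y7.50 E1.8393
G1 X38.50 Y32.00 E2.9801
G1 X13.50 Y32.00 E4.1442
G1 X13.50 Y27.50 E4.3538
G1 X9.50 Y27.50 E4.5400
G1 X9.50 Y0.00 E5.8205

At z = 22.12 mm: the cube does not reach this height (z outside [0, 8.5]); the cube at (13.5, 7.5) is present — its section is the full 25×24.5 rectangle; the cube at (13, -1.5) is present — its section is the full 9×8.5 rectangle; the cube at (-2.5, 0) does not reach this height (z outside [7.5, 21.5]); Taking the union: the 2 present regions are separate (no shared area or edge), so areas and boundary lengths simply add and each stays a separate island — 2 connected regions; the cube at (9.5, 0) is present — its section is the full 14×27.5 rectangle; Combining (union): the regions partially overlap (shared area 263.00 mm²), so overlapping operands fuse into one piece — 1 connected region. The outline is a single polygon with 12 vertices. Extrusion per mm of travel: 0.4 × 0.28 / (π × 0.875²) = 0.046564. Accumulating E over each segment gives final E = 5.8205.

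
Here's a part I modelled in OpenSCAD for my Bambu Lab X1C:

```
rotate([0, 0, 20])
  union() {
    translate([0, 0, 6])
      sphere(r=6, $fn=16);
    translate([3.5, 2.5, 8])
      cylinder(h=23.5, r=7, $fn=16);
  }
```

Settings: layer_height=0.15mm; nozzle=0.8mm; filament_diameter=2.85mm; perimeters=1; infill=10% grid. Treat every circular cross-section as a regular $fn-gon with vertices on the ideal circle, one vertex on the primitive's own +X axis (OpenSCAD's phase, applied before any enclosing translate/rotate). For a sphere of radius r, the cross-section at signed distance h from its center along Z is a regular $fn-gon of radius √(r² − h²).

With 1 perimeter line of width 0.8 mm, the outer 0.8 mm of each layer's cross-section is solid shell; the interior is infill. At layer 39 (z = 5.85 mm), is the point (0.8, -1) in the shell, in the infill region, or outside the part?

At z = 5.85 mm: the sphere: section is a regular 16-gon, circumradius = √(r²−h²) = √(6²−0.15²) = 5.998; the cylinder at (3.5, 2.5) does not reach this height (z outside [8, 31.5]); Combining (union): only the r=6 sphere is present, so the union is just that shape — 1 connected region; (whole slice rotated 20° about Z — lengths, areas and connectivity unchanged). Overall, the cross-section is a single solid region. Undo the 20° rotation: the query point maps to (0.410, -1.213) in the un-rotated model frame. The nearest boundary edge runs (-0.00, -6.00)→(2.30, -5.54); distance from the point to it = 4.61 mm. The point is inside the cross-section and 4.61 mm from the nearest boundary — more than the 0.8 mm shell width (1 × 0.8), so it's in the infill interior.

infill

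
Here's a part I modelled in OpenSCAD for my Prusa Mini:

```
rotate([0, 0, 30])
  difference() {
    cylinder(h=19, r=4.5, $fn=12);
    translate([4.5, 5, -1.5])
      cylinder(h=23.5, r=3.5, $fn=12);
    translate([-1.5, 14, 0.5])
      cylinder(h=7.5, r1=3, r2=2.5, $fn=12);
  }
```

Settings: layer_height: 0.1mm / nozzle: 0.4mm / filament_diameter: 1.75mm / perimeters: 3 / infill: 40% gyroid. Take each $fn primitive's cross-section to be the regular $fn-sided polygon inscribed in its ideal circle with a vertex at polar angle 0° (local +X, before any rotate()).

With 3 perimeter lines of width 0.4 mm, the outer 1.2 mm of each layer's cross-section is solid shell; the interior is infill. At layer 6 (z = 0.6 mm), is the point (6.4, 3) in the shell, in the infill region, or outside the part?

At z = 0.6 mm: the r=4.5 cylinder contributes a regular 12-gon of circumradius 4.5; the r=3.5 cylinder at (4.5, 5) gives a regular 12-gon of circumradius 3.5 (constant along its height); the cone at (-1.5, 14) contributes a regular 12-gon of circumradius 2.993 (interpolated between r1=3 and r2=2.5 at t=0.013); After the difference (first − rest): starting from the r=4.5 cylinder, the r=3.5 cylinder at (4.5, 5) partially overlaps it — only the 2.92 mm² overlap (of its 36.75 mm²) is removed, clipping the outline; the cone at (-1.5, 14) misses the remaining region (no effect) — 1 connected region; (whole slice rotated 30° about Z — lengths, areas and connectivity unchanged). Overall, the cross-section is a single solid region. Undo the 30° rotation: the query point maps to (7.043, -0.602) in the un-rotated model frame. The nearest boundary edge runs (4.50, 0.00)→(3.90, -2.25); distance from the point to it = 2.61 mm. The point is not inside any of the regions above, so it lies outside the cross-section (2.61 mm from the nearest boundary).

outside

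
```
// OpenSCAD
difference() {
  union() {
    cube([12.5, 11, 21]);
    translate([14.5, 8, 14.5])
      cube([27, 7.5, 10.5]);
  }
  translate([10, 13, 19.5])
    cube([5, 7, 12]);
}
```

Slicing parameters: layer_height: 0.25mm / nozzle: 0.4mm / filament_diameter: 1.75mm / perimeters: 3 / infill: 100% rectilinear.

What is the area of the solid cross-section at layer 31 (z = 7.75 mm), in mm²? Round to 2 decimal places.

137.50 mm²

At z = 7.75 mm: the cube (footprint 12.5×11) is included at this height (area 137.50 mm²); the cube at (14.5, 8) is absent (z outside [14.5, 25]); Taking the union: only the 12.5×11 cube is present, so the union is just that shape — area = 137.50 mm²; the cube at (10, 13) is not intersected at this z (z outside [19.5, 31.5]); Subtracting the remaining from the first: none of the subtracted shapes is present at this height, so that combined region is unchanged — area = 137.50 mm². Overall, the cross-section is a single solid region. Net area = 137.50 mm².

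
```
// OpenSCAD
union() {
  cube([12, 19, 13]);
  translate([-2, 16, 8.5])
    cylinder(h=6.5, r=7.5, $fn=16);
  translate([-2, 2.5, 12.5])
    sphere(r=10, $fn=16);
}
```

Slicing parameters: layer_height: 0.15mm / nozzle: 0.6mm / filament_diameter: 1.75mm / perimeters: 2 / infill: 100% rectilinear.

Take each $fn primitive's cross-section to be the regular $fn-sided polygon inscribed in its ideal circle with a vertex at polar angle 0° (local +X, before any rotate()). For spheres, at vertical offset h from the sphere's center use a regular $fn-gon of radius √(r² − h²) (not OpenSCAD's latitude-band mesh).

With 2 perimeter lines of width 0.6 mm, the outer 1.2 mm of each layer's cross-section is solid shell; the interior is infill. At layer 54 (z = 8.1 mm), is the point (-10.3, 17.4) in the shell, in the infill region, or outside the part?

At z = 8.1 mm: the cube (footprint 12×19) is included at this height; the cylinder at (-2, 16) is absent (z outside [8.5, 15]); the sphere at (-2, 2.5): section is a regular 16-gon, circumradius = √(r²−h²) = √(10²−4.4²) = 8.980; Combining (union): the regions partially overlap (shared area 60.99 mm²), so overlapping operands fuse into one piece — 1 connected region. Overall, the cross-section is a single solid region. The nearest boundary edge runs (-8.35, 8.85)→(-5.44, 10.80); distance from the point to it = 8.19 mm. The point is not inside any of the regions above, so it lies outside the cross-section (8.19 mm from the nearest boundary).

outside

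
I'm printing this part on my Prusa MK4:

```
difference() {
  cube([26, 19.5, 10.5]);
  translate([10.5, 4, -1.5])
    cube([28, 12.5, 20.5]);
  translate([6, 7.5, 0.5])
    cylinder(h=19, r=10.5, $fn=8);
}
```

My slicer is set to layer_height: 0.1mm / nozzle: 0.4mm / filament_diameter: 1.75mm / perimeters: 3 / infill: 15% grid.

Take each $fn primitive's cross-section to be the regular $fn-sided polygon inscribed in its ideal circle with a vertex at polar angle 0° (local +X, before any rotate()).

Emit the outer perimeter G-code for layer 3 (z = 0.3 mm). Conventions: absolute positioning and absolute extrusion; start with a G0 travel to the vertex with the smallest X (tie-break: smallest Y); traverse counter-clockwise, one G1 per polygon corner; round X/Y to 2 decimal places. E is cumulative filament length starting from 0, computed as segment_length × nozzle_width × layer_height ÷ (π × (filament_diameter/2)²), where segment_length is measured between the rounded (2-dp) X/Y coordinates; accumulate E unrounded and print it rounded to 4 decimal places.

At z = 0.3 mm: the cube (footprint 26×19.5) is included at this height; the cube at (10.5, 4) is present — its section is the full 28×12.5 rectangle; the cylinder at (6, 7.5) is absent (z outside [0.5, 19.5]); Subtracting the remaining from the first: starting from the 26×19.5 cube, the 28×12.5 cube at (10.5, 4) partially overlaps it — only the 193.75 mm² overlap (of its 350.00 mm²) is removed, clipping the outline — 1 connected region. The outline is a single polygon with 8 vertices. Extrusion per mm of travel: 0.4 × 0.1 / (π × 0.875²) = 0.016630. Accumulating E over each segment gives final E = 2.0289.

G0 X0.00 Y0.00 Z0.30
G1 X26.00 Y0.00 E0.4324
G1 X26.00 Y4.00 E0.4989
G1 X10.50 Y4.00 E0.7567
G1 X10.50 Y16.50 E0.9645
G1 X26.00 Y16.50 E1.2223
G1 X26.00 Y19.50 E1.2722
G1 X0.00 Y19.50 E1.7046
G1 X0.00 Y0.00 E2.0289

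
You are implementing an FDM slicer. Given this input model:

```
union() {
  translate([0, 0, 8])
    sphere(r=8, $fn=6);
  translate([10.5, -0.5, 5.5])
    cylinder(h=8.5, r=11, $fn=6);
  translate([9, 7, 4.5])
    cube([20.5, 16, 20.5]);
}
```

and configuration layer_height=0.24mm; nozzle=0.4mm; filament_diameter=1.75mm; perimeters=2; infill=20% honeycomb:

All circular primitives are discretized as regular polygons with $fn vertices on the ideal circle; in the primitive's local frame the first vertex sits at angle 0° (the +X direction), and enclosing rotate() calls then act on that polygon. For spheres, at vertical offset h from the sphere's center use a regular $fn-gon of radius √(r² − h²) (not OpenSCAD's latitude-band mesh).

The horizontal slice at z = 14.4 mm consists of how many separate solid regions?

At z = 14.4 mm: the r=8 sphere slices to a regular 6-gon of circumradius 4.800 (√(r²−h²) with h=6.4 from center); the cylinder at (10.5, -0.5) does not reach this height (z outside [5.5, 14]); the cube at (9, 7) (footprint 20.5×16) is included at this height; Merging all regions: the 2 present regions are separate (no shared area or edge), so areas and boundary lengths simply add and each stays a separate island — 2 connected regions. The result has 2 disconnected regions.

2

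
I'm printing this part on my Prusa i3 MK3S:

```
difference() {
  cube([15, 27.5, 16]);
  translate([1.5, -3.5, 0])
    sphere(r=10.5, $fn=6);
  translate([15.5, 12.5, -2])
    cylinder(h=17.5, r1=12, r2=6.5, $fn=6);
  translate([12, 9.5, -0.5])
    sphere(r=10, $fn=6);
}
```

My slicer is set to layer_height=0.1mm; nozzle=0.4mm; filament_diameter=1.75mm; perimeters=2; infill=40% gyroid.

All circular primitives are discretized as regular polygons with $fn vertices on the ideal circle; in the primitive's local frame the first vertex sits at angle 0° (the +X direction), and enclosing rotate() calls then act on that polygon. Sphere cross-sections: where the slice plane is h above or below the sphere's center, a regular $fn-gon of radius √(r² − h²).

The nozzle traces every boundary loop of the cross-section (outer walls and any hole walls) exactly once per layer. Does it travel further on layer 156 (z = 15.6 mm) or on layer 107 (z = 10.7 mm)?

layer 107 (z = 10.7 mm)

Layer 156 (z = 15.6): the cube (footprint 15×27.5) is included at this height (perimeter 85.00 mm); the sphere at (1.5, -3.5) is not intersected at this z (|z−center|=15.600 > r=10.5); the cone at (15.5, 12.5) is not intersected at this z (z outside [-2, 15.5]); the sphere at (12, 9.5) is not intersected at this z (|z−center|=16.100 > r=10); Taking the first minus the rest: none of the subtracted shapes is present at this height, so the 15×27.5 cube is unchanged — boundary = 85.00 mm. So its perimeter = 85.00 mm. Layer 107 (z = 10.7): the cube is present — its section is the full 15×27.5 rectangle (perimeter 85.00 mm); the sphere at (1.5, -3.5) does not reach this height (|z−center|=10.700 > r=10.5); the cone at (15.5, 12.5): at t=0.726 of its height the radius interpolates to r₁+(r₂−r₁)t = 8.009, giving a regular 6-gon of that circumradius (perimeter = 2·6·8.009·sin(180°/6) = 48.05 mm); the sphere at (12, 9.5) is absent (|z−center|=11.200 > r=10); After the difference (first − rest): starting from the 15×27.5 cube, the cone at (15.5, 12.5) partially overlaps it — only the 76.38 mm² overlap (of its 166.63 mm²) is removed, clipping the outline — boundary = 94.15 mm. So its perimeter = 94.15 mm. Layer 107 is larger (94.15 vs 85.00 mm).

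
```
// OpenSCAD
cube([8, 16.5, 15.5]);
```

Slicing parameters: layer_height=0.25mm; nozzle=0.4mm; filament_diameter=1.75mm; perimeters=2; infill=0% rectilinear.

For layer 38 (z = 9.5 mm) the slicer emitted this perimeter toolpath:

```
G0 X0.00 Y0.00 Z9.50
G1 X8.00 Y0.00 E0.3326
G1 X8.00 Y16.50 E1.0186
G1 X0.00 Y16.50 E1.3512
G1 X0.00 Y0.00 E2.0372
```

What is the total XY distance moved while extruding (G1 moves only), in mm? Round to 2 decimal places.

Sum the Euclidean lengths of each G1 segment: total = 49.00 mm.

49.00 mm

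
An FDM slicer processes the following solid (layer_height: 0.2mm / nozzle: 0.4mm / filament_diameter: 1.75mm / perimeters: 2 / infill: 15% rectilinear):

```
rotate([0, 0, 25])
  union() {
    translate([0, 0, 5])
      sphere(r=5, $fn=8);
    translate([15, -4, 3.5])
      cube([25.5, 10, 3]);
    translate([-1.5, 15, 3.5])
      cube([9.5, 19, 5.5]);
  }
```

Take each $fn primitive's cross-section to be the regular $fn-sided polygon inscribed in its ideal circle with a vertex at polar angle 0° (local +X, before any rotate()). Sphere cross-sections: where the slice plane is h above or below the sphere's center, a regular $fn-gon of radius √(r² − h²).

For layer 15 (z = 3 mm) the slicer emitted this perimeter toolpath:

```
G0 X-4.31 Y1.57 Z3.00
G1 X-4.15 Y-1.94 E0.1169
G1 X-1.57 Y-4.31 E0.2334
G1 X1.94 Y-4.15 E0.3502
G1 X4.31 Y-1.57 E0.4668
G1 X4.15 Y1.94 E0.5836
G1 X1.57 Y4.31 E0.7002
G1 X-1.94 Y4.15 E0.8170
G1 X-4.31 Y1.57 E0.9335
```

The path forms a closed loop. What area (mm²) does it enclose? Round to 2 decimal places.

59.44 mm²

Apply the shoelace formula to the sequence of (X, Y) vertices; enclosed area = 59.44 mm².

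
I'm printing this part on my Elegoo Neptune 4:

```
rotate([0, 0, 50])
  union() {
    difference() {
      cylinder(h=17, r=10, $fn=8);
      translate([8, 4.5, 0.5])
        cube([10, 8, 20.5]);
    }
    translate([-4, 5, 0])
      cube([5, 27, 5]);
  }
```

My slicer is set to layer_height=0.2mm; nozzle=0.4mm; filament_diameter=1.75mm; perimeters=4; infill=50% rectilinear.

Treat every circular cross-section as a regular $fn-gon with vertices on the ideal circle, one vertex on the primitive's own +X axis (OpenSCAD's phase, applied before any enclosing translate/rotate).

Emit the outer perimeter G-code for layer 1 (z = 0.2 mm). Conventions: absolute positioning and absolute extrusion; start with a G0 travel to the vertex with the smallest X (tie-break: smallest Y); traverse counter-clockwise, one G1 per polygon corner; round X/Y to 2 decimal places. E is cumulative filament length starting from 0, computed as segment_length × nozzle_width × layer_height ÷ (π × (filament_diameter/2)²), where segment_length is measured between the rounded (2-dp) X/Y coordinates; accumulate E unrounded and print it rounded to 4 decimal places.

At z = 0.2 mm: the r=10 cylinder gives a regular 8-gon of circumradius 10 (constant along its height); the cube at (8, 4.5) is absent (z outside [0.5, 21]); After the difference (first − rest): none of the subtracted shapes is present at this height, so the r=10 cylinder is unchanged — 1 connected region; the 5×27 cube at (-4, 5) contributes its full rectangle; Taking the union: the regions partially overlap (shared area 21.48 mm²), so overlapping operands fuse into one piece — 1 connected region; (rotated 50° about Z; rotation is an isometry so areas/perimeters/island counts are preserved). The outline is a single polygon with 11 vertices. Extrusion per mm of travel: 0.4 × 0.2 / (π × 0.875²) = 0.033260. Accumulating E over each segment gives final E = 3.5550.

G0 X-27.08 Y17.51 Z0.20
G1 X-8.96 Y2.30 E0.7869
G1 X-9.96 Y-0.87 E0.8974
G1 X-6.43 Y-7.66 E1.1519
G1 X0.87 Y-9.96 E1.4065
G1 X7.66 Y-6.43 E1.6610
G1 X9.96 Y0.87 E1.9156
G1 X6.43 Y7.66 E2.1701
G1 X-0.87 Y9.96 E2.4247
G1 X-6.70 Y6.93 E2.6432
G1 X-23.87 Y21.34 E3.3888
G1 X-27.08 Y17.51 E3.5550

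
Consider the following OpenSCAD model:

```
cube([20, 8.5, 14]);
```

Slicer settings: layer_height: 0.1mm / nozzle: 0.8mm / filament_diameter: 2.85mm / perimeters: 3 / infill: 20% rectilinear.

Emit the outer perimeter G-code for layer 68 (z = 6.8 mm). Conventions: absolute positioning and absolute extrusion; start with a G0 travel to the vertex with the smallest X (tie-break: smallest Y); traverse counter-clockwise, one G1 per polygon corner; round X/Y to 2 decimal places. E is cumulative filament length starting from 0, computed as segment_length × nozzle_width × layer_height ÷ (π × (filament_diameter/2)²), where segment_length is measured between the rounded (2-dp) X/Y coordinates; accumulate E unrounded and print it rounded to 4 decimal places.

G0 X0.00 Y0.00 Z6.80
G1 X20.00 Y0.00 E0.2508
G1 X20.00 Y8.50 E0.3574
G1 X0.00 Y8.50 E0.6082
G1 X0.00 Y0.00 E0.7148

At z = 6.8 mm: the cube is present — its section is the full 20×8.5 rectangle. The outline is a single polygon with 4 vertices. Extrusion per mm of travel: 0.8 × 0.1 / (π × 1.425²) = 0.012540. Accumulating E over each segment gives final E = 0.7148.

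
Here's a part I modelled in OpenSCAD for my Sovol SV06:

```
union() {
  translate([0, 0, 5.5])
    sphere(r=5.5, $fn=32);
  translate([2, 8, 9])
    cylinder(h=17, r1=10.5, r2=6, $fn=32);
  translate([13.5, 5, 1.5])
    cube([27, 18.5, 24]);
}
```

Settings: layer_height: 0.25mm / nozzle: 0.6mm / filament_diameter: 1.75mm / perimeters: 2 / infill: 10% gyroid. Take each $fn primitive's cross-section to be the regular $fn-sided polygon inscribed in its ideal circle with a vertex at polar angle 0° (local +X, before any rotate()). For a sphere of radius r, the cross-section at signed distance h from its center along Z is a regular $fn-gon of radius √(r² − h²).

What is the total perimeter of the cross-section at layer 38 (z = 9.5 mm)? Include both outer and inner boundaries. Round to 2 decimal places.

At z = 9.5 mm: the sphere: section is a regular 32-gon, circumradius = √(r²−h²) = √(5.5²−4²) = 3.775 (perimeter = 2·32·3.775·sin(180°/32) = 23.68 mm); the cone at (2, 8) (r1=10.5→r2=6) has section circumradius 10.368 here — a regular 32-gon (perimeter = 2·32·10.368·sin(180°/32) = 65.04 mm); the 27×18.5 cube at (13.5, 5) contributes its full rectangle (perimeter 91.00 mm); Combining (union): the regions partially overlap (shared area 35.93 mm²), so the edge portions inside another operand are dropped and the merged outline is re-measured after clipping — boundary = 157.74 mm. Overall, the cross-section has 2 separate islands. Total boundary length (outer) = 157.74 mm.

157.74 mm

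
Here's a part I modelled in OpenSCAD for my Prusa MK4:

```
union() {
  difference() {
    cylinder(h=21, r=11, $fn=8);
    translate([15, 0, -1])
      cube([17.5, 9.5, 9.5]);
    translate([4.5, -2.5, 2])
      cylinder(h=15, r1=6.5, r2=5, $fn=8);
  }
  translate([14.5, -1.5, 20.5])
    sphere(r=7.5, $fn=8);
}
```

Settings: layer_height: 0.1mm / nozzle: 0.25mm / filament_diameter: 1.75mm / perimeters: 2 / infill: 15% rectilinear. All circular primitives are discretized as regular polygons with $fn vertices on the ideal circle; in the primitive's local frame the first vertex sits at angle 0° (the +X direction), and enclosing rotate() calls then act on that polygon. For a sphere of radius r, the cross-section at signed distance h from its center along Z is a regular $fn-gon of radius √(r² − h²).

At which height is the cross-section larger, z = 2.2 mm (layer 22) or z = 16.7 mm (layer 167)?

Layer 22 (z = 2.2): the r=11 cylinder contributes a regular 8-gon of circumradius 11 (area = (8/2)·11.000²·sin(360°/8) = 342.24 mm²); the cube at (15, 0) is present — its section is the full 17.5×9.5 rectangle (area 166.25 mm²); the cone at (4.5, -2.5) contributes a regular 8-gon of circumradius 6.480 (interpolated between r1=6.5 and r2=5 at t=0.013) (area = (8/2)·6.480²·sin(360°/8) = 118.77 mm²); Taking the first minus the rest: starting from the r=11 cylinder (342.24 mm²), the 17.5×9.5 cube at (15, 0) misses the remaining region (no effect); the cone at (4.5, -2.5) partially overlaps it — only the 113.23 mm² overlap (of its 118.77 mm²) is removed, clipping the outline — area = 229.01 mm²; the sphere at (14.5, -1.5) is absent (|z−center|=18.300 > r=7.5); Combining (union): only that combined region is present, so the union is just that shape — area = 229.01 mm². So its area = 229.01 mm². Layer 167 (z = 16.7): the cylinder: section is a regular 8-gon, circumradius r=11 (area = (8/2)·11.000²·sin(360°/8) = 342.24 mm²); the cube at (15, 0) is absent (z outside [-1, 8.5]); the cone at (4.5, -2.5) contributes a regular 8-gon of circumradius 5.030 (interpolated between r1=6.5 and r2=5 at t=0.980) (area = (8/2)·5.030²·sin(360°/8) = 71.56 mm²); Taking the first minus the rest: starting from the r=11 cylinder (342.24 mm²), the cone at (4.5, -2.5) lies wholly inside it (removes its full 71.56 mm² and its 30.80 mm outline becomes a hole wall) — area = 270.68 mm²; the sphere at (14.5, -1.5): section is a regular 8-gon, circumradius = √(r²−h²) = √(7.5²−3.8²) = 6.466 (area = (8/2)·6.466²·sin(360°/8) = 118.26 mm²); Merging all regions: the regions partially overlap — summed areas 388.93 mm² minus the doubly-counted overlap 7.66 mm² gives 381.28 mm² — area = 381.28 mm². So its area = 381.28 mm². Layer 167 is larger (381.28 vs 229.01 mm²).

layer 167 (z = 16.7 mm)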